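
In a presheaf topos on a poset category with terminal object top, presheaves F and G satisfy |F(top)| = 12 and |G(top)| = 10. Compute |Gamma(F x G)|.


Global sections of a presheaf on a poset with terminal top satisfy
Gamma(H) ~ H(top). Presheaves admit pointwise products, so
(F x G)(top) = F(top) x G(top) (Cartesian product).
|Gamma(F x G)| = |F(top)| * |G(top)| = 12 * 10 = 120.

120


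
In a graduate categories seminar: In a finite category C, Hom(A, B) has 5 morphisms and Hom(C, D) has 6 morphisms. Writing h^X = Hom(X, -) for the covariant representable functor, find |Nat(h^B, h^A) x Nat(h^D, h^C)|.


By the Yoneda lemma, Nat(h^B, h^A) is isomorphic to Hom(A, B),
so |Nat(h^B, h^A)| = |Hom(A, B)| and |Nat(h^D, h^C)| = |Hom(C, D)|.
|Hom(A, B)| = 5, |Hom(C, D)| = 6.
|Nat(h^B, h^A) x Nat(h^D, h^C)| = 5 * 6 = 30

30


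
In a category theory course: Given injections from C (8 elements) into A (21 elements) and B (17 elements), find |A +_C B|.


The pushout A +_C B identifies the images of C in A and B.
|A +_C B| = |A| + |B| - |C| (for injections).
= 21 + 17 - 8 = 30

30


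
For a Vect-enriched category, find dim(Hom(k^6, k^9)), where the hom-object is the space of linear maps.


In Vect-enriched categories, Hom(k^n, k^m) is the space of m x n matrices.
dim(Hom(k^6, k^9)) = 9 * 6 = 54

54


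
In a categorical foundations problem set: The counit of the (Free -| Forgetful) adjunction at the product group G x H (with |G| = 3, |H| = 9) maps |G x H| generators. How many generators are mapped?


The counit epsilon_K: F(U(K)) -> K of the Free-Forgetful adjunction
maps |K| generators of F(U(K)) into K. For K = G x H (the product group),
|G x H| = |G| * |H|.
Total generators mapped = 3 * 9 = 27.

27


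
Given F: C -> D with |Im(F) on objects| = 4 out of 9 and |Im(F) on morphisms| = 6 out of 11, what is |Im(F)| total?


The image of F consists of distinct objects and distinct morphisms.
|Im(F)| on objects = 4
|Im(F)| on morphisms = 6
Total image cardinality = 4 + 6 = 10

10


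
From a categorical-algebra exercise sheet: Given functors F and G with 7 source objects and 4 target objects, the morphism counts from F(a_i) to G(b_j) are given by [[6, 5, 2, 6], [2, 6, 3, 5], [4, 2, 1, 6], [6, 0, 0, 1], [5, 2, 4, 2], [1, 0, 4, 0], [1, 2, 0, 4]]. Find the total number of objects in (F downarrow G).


Objects of (F downarrow G) are triples (a, b, h: F(a)->G(b)).
The count equals the sum of all entries in the hom-matrix.
sum(row 0) = 19
sum(row 1) = 16
sum(row 2) = 13
sum(row 3) = 7
sum(row 4) = 13
sum(row 5) = 5
sum(row 6) = 7
Grand total = 80

80


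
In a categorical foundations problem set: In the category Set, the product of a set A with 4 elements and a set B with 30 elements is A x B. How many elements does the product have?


In Set, the product A x B is the Cartesian product.
By the universal property, |A x B| = |A| * |B|.
|A x B| = 4 * 30 = 120

120


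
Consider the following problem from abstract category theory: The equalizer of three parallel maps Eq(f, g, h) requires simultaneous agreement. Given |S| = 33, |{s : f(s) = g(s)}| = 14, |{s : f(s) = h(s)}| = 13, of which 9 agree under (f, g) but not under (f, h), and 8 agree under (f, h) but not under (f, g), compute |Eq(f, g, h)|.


Eq(f, g, h) is the triple-agreement set: points in S where all three
maps take the same value. Using inclusion-exclusion on the pairwise data:
Pair (f, g) agrees on 14 points; pair (f, h) on 13 points.
Points agreeing under (f, g) but not (f, h) = 9; under (f, h) but not (f, g) = 8.
Triple-agreement = agreement-in-(f, g) minus points that agree under (f, g) but not (f, h):
|Eq(f, g, h)| = 14 - 9 = 5
(cross-check via (f, h): 13 - 8 = 5.)

5


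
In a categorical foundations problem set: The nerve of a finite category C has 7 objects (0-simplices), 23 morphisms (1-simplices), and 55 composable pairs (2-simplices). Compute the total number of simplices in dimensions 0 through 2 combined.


The 2-skeleton of the nerve N(C) consists of simplices in dimensions 0, 1, 2:
  |N(C)_0| = 7 (objects)
  |N(C)_1| = 23 (morphisms)
  |N(C)_2| = 55 (composable pairs)
Total = 7 + 23 + 55 = 85

85


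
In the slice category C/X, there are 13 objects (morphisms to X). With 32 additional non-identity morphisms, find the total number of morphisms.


In the slice category C/X, objects are morphisms to X.
Identity morphisms: 13 (one per object of C/X).
Non-identity morphisms: 32.
Total = 13 + 32 = 45

45


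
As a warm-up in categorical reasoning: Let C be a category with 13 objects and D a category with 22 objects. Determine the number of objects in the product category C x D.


The product category C x D has objects that are pairs (c, d).
Number of pairs = |Ob(C)| * |Ob(D)| = 13 * 22 = 286

286


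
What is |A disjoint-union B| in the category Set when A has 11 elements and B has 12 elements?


In Set, the coproduct A + B is the disjoint union.
|A + B| = |A| + |B| = 11 + 12 = 23

23


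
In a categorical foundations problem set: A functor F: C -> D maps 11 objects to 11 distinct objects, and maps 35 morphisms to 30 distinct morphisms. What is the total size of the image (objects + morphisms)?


The image of F consists of distinct objects and distinct morphisms.
|Im(F)| on objects = 11
|Im(F)| on morphisms = 30
Total image cardinality = 11 + 30 = 41

41


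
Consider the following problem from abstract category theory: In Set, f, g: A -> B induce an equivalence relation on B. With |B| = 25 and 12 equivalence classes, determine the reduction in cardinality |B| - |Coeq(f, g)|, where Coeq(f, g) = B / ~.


The coequalizer Coeq(f, g) = B / ~ has one element per equivalence class.
|B| = 25, |Coeq(f, g)| = 12.
|B| - |Coeq(f, g)| = 25 - 12 = 13.

13


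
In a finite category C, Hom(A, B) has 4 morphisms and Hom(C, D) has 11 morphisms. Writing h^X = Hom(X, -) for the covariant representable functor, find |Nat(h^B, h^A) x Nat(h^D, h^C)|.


By the Yoneda lemma, Nat(h^B, h^A) is isomorphic to Hom(A, B),
so |Nat(h^B, h^A)| = |Hom(A, B)| and |Nat(h^D, h^C)| = |Hom(C, D)|.
|Hom(A, B)| = 4, |Hom(C, D)| = 11.
|Nat(h^B, h^A) x Nat(h^D, h^C)| = 4 * 11 = 44

44


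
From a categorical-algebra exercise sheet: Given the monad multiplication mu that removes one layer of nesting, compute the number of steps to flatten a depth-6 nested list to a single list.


Each application of mu: T^2 -> T removes one layer of nesting.
Starting at depth 6 (i.e., T^6(X)), we need to reach T(X).
Number of mu applications = 6 - 1 = 5

5


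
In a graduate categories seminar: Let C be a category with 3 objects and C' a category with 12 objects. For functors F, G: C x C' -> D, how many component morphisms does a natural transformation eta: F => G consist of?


A natural transformation eta: F => G assigns one component morphism per
object of the domain category.
The domain is the product category C x C', so
|Ob(C x C')| = |Ob(C)| * |Ob(C')| = 3 * 12 = 36.
Therefore eta has 36 component morphisms.

36


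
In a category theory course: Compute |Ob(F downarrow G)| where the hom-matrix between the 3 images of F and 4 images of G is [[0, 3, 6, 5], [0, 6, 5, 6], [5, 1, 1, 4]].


Objects of (F downarrow G) are triples (a, b, h: F(a)->G(b)).
The count equals the sum of all entries in the hom-matrix.
sum(row 0) = 14
sum(row 1) = 17
sum(row 2) = 11
Grand total = 42

42


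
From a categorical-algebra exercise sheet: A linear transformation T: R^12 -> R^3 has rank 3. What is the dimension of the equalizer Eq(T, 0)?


The equalizer of f and the zero map is ker(f).
By the rank-nullity theorem: dim(ker(f)) = dim(domain) - rank(f).
dim(ker(f)) = 12 - 3 = 9

9


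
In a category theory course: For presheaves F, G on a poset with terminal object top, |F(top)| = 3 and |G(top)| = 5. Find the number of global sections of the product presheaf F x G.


Global sections of a presheaf on a poset with terminal top satisfy
Gamma(H) ~ H(top). Presheaves admit pointwise products, so
(F x G)(top) = F(top) x G(top) (Cartesian product).
|Gamma(F x G)| = |F(top)| * |G(top)| = 3 * 5 = 15.

15


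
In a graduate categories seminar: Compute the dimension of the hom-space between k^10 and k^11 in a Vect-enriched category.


In Vect-enriched categories, Hom(k^n, k^m) is the space of m x n matrices.
dim(Hom(k^10, k^11)) = 11 * 10 = 110

110


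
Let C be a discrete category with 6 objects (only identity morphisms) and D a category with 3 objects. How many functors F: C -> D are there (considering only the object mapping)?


A functor from a discrete category C to D is determined by
where each object maps. Each of the 6 objects of C can map
to any of the 3 objects of D independently.
Number of functors = 3^6 = 729

729


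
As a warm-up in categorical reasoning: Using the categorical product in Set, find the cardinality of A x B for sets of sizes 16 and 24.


In Set, the product A x B is the Cartesian product.
By the universal property, |A x B| = |A| * |B|.
|A x B| = 16 * 24 = 384

384


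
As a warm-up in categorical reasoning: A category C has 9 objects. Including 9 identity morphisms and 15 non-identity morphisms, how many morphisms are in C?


Each object has an identity morphism, giving 9 identities.
Adding the 15 non-identity morphisms:
Total = 9 + 15 = 24

24


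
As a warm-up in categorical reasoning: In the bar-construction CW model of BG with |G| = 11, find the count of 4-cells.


In the bar-construction CW model of BG, the n-cells are indexed by
n-tuples [g_1|...|g_n] of non-identity elements of G (degenerate
simplices with some g_i = e do not contribute cells), so there are
(|G| - 1)^n n-cells.
For dim = 4 with |G| = 11:
cells = (11 - 1)^4 = 10^4 = 10000

10000


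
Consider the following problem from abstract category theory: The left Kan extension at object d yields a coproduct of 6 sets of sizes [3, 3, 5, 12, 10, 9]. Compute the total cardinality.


Pointwise, the left Kan extension (Lan_F H)(d) is the colimit, indexed
by the comma category (F downarrow d), of H composed with the
projection (F downarrow d) -> C. Here that colimit is given
as a coproduct (disjoint union) of sets, so its cardinality is the
sum of the sizes of the summands.
Coproduct of sets with sizes: 3 + 3 + 5 + 12 + 10 + 9
= 42

42


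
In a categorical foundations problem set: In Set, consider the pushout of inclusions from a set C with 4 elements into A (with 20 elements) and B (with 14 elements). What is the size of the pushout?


The pushout A +_C B identifies the images of C in A and B.
|A +_C B| = |A| + |B| - |C| (for injections).
= 20 + 14 - 4 = 30

30


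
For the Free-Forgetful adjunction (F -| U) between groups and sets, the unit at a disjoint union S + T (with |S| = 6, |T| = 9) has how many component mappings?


The unit eta_X: X -> U(F(X)) of the Free-Forgetful adjunction
maps each element of X to a generator of F(X). For X = S + T (disjoint
union in Set), |S + T| = |S| + |T|.
Total mappings = 6 + 9 = 15.

15


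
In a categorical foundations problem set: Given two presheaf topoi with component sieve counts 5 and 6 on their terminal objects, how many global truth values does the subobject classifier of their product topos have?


In a product of presheaf topoi E_1 x E_2, the subobject classifier
is Omega = Omega_1 x Omega_2 (componentwise), so
|Omega(top)| = |Omega_1(top_1)| * |Omega_2(top_2)|.
= 5 * 6 = 30.

30


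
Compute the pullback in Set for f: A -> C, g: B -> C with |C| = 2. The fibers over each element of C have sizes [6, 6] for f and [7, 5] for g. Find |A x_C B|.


The pullback A x_C B consists of pairs (a, b) with f(a) = g(b).
For each element c in C, the fiber product has |f^-1(c)| * |g^-1(c)| elements.
Summing over C: 6 * 7 + 6 * 5
= 42 + 30 = 72

72


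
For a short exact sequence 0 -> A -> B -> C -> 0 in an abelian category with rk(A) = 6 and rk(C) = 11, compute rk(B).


For a short exact sequence 0 -> A -> B -> C -> 0,
rank is additive: rank(B) = rank(A) + rank(C).
rank(B) = 6 + 11 = 17

17


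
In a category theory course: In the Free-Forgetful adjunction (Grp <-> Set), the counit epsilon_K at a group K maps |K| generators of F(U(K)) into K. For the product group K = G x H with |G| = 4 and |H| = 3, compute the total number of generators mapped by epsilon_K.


The counit epsilon_K: F(U(K)) -> K of the Free-Forgetful adjunction
maps |K| generators of F(U(K)) into K. For K = G x H (the product group),
|G x H| = |G| * |H|.
Total generators mapped = 4 * 3 = 12.

12


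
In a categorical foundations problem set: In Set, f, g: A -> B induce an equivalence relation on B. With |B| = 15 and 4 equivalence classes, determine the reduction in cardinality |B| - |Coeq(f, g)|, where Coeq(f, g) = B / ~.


The coequalizer Coeq(f, g) = B / ~ has one element per equivalence class.
|B| = 15, |Coeq(f, g)| = 4.
|B| - |Coeq(f, g)| = 15 - 4 = 11.

11


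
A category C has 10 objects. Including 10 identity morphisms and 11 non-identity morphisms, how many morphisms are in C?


Each object has an identity morphism, giving 10 identities.
Adding the 11 non-identity morphisms:
Total = 10 + 11 = 21

21


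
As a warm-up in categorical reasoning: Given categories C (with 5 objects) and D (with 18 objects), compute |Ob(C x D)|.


The product category C x D has objects that are pairs (c, d).
Number of pairs = |Ob(C)| * |Ob(D)| = 5 * 18 = 90

90


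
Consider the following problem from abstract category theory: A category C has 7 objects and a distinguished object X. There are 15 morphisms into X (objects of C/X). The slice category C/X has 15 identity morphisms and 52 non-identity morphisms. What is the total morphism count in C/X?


In the slice category C/X, objects are morphisms to X.
Identity morphisms: 15 (one per object of C/X).
Non-identity morphisms: 52.
Total = 15 + 52 = 67

67


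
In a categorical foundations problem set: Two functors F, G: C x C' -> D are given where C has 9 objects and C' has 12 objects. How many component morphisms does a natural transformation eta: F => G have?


A natural transformation eta: F => G assigns one component morphism per
object of the domain category.
The domain is the product category C x C', so
|Ob(C x C')| = |Ob(C)| * |Ob(C')| = 9 * 12 = 108.
Therefore eta has 108 component morphisms.

108


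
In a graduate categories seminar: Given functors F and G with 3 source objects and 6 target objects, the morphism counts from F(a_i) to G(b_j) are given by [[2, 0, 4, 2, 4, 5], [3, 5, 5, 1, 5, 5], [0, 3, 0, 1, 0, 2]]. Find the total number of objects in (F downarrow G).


Objects of (F downarrow G) are triples (a, b, h: F(a)->G(b)).
The count equals the sum of all entries in the hom-matrix.
sum(row 0) = 17
sum(row 1) = 24
sum(row 2) = 6
Grand total = 47

47


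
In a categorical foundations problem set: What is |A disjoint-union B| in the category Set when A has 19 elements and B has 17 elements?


In Set, the coproduct A + B is the disjoint union.
|A + B| = |A| + |B| = 19 + 17 = 36

36


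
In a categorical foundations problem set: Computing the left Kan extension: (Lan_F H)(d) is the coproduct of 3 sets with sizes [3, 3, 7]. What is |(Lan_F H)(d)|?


Pointwise, the left Kan extension (Lan_F H)(d) is the colimit, indexed
by the comma category (F downarrow d), of H composed with the
projection (F downarrow d) -> C. Here that colimit is given
as a coproduct (disjoint union) of sets, so its cardinality is the
sum of the sizes of the summands.
Coproduct of sets with sizes: 3 + 3 + 7
= 13

13


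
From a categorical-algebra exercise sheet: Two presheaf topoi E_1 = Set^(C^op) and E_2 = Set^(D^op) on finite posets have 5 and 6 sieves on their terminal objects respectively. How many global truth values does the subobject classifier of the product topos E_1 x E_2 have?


In a product of presheaf topoi E_1 x E_2, the subobject classifier
is Omega = Omega_1 x Omega_2 (componentwise), so
|Omega(top)| = |Omega_1(top_1)| * |Omega_2(top_2)|.
= 5 * 6 = 30.

30


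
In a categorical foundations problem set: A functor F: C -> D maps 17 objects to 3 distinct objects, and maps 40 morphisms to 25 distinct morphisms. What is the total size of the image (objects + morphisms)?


The image of F consists of distinct objects and distinct morphisms.
|Im(F)| on objects = 3
|Im(F)| on morphisms = 25
Total image cardinality = 3 + 25 = 28

28


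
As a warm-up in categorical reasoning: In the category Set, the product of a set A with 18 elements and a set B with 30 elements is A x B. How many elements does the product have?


In Set, the product A x B is the Cartesian product.
By the universal property, |A x B| = |A| * |B|.
|A x B| = 18 * 30 = 540

540


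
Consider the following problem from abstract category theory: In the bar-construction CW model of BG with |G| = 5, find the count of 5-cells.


In the bar-construction CW model of BG, the n-cells are indexed by
n-tuples [g_1|...|g_n] of non-identity elements of G (degenerate
simplices with some g_i = e do not contribute cells), so there are
(|G| - 1)^n n-cells.
For dim = 5 with |G| = 5:
cells = (5 - 1)^5 = 4^5 = 1024

1024


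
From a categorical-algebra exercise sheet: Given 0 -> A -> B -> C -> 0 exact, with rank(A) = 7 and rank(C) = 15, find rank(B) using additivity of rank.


For a short exact sequence 0 -> A -> B -> C -> 0,
rank is additive: rank(B) = rank(A) + rank(C).
rank(B) = 7 + 15 = 22

22


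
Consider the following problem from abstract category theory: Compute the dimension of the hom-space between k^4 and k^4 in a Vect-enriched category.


In Vect-enriched categories, Hom(k^n, k^m) is the space of m x n matrices.
dim(Hom(k^4, k^4)) = 4 * 4 = 16

16


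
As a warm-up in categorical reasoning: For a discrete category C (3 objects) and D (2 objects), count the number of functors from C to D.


A functor from a discrete category C to D is determined by
where each object maps. Each of the 3 objects of C can map
to any of the 2 objects of D independently.
Number of functors = 2^3 = 8

8


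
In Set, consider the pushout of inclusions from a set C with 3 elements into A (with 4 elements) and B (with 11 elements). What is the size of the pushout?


The pushout A +_C B identifies the images of C in A and B.
|A +_C B| = |A| + |B| - |C| (for injections).
= 4 + 11 - 3 = 12

12


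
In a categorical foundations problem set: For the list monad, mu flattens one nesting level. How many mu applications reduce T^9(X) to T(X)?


Each application of mu: T^2 -> T removes one layer of nesting.
Starting at depth 9 (i.e., T^9(X)), we need to reach T(X).
Number of mu applications = 9 - 1 = 8

8


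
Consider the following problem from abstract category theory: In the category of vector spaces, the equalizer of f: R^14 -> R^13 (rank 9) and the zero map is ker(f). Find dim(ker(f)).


The equalizer of f and the zero map is ker(f).
By the rank-nullity theorem: dim(ker(f)) = dim(domain) - rank(f).
dim(ker(f)) = 14 - 9 = 5

5


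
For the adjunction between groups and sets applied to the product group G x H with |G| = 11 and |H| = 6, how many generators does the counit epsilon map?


The counit epsilon_K: F(U(K)) -> K of the Free-Forgetful adjunction
maps |K| generators of F(U(K)) into K. For K = G x H (the product group),
|G x H| = |G| * |H|.
Total generators mapped = 11 * 6 = 66.

66


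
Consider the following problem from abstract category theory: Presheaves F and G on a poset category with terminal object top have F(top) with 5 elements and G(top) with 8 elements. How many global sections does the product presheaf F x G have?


Global sections of a presheaf on a poset with terminal top satisfy
Gamma(H) ~ H(top). Presheaves admit pointwise products, so
(F x G)(top) = F(top) x G(top) (Cartesian product).
|Gamma(F x G)| = |F(top)| * |G(top)| = 5 * 8 = 40.

40


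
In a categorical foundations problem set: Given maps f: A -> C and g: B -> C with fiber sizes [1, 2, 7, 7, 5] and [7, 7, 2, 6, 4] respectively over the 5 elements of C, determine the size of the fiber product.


The pullback A x_C B consists of pairs (a, b) with f(a) = g(b).
For each element c in C, the fiber product has |f^-1(c)| * |g^-1(c)| elements.
Summing over C: 1 * 7 + 2 * 7 + 7 * 2 + 7 * 6 + 5 * 4
= 7 + 14 + 14 + 42 + 20 = 97

97


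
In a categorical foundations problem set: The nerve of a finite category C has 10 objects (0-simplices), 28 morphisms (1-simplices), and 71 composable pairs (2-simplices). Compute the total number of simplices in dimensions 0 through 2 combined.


The 2-skeleton of the nerve N(C) consists of simplices in dimensions 0, 1, 2:
  |N(C)_0| = 10 (objects)
  |N(C)_1| = 28 (morphisms)
  |N(C)_2| = 71 (composable pairs)
Total = 10 + 28 + 71 = 109

109


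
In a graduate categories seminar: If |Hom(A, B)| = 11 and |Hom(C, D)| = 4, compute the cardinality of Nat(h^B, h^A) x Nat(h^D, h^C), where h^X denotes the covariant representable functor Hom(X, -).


By the Yoneda lemma, Nat(h^B, h^A) is isomorphic to Hom(A, B),
so |Nat(h^B, h^A)| = |Hom(A, B)| and |Nat(h^D, h^C)| = |Hom(C, D)|.
|Hom(A, B)| = 11, |Hom(C, D)| = 4.
|Nat(h^B, h^A) x Nat(h^D, h^C)| = 11 * 4 = 44

44


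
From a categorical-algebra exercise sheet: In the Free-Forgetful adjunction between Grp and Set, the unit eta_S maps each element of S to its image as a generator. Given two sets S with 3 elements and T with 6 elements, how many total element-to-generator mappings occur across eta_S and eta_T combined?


The unit eta_X: X -> U(F(X)) of the Free-Forgetful adjunction
maps each element of X to a generator of F(X). For X = S + T (disjoint
union in Set), |S + T| = |S| + |T|.
Total mappings = 3 + 6 = 9.

9


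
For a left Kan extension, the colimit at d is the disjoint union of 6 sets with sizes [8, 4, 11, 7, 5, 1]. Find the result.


Pointwise, the left Kan extension (Lan_F H)(d) is the colimit, indexed
by the comma category (F downarrow d), of H composed with the
projection (F downarrow d) -> C. Here that colimit is given
as a coproduct (disjoint union) of sets, so its cardinality is the
sum of the sizes of the summands.
Coproduct of sets with sizes: 8 + 4 + 11 + 7 + 5 + 1
= 36

36


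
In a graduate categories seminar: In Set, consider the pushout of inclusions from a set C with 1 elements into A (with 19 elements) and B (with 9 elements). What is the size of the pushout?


The pushout A +_C B identifies the images of C in A and B.
|A +_C B| = |A| + |B| - |C| (for injections).
= 19 + 9 - 1 = 27

27


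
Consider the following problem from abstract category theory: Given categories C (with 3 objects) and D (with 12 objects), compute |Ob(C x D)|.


The product category C x D has objects that are pairs (c, d).
Number of pairs = |Ob(C)| * |Ob(D)| = 3 * 12 = 36

36


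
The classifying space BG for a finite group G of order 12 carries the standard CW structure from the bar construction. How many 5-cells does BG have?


In the bar-construction CW model of BG, the n-cells are indexed by
n-tuples [g_1|...|g_n] of non-identity elements of G (degenerate
simplices with some g_i = e do not contribute cells), so there are
(|G| - 1)^n n-cells.
For dim = 5 with |G| = 12:
cells = (12 - 1)^5 = 11^5 = 161051

161051


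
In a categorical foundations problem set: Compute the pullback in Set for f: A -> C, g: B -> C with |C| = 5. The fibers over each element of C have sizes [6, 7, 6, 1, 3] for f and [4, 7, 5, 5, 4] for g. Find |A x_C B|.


The pullback A x_C B consists of pairs (a, b) with f(a) = g(b).
For each element c in C, the fiber product has |f^-1(c)| * |g^-1(c)| elements.
Summing over C: 6 * 4 + 7 * 7 + 6 * 5 + 1 * 5 + 3 * 4
= 24 + 49 + 30 + 5 + 12 = 120

120


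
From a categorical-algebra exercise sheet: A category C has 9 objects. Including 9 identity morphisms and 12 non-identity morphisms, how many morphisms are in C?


Each object has an identity morphism, giving 9 identities.
Adding the 12 non-identity morphisms:
Total = 9 + 12 = 21

21


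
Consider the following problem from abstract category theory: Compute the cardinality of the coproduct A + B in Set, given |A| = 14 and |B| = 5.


In Set, the coproduct A + B is the disjoint union.
|A + B| = |A| + |B| = 14 + 5 = 19

19


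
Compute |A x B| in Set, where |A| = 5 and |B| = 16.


In Set, the product A x B is the Cartesian product.
By the universal property, |A x B| = |A| * |B|.
|A x B| = 5 * 16 = 80

80


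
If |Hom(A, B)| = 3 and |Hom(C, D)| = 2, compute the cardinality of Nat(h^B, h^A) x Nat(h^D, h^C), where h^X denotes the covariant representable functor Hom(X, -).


By the Yoneda lemma, Nat(h^B, h^A) is isomorphic to Hom(A, B),
so |Nat(h^B, h^A)| = |Hom(A, B)| and |Nat(h^D, h^C)| = |Hom(C, D)|.
|Hom(A, B)| = 3, |Hom(C, D)| = 2.
|Nat(h^B, h^A) x Nat(h^D, h^C)| = 3 * 2 = 6

6


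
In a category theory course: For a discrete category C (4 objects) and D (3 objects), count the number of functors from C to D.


A functor from a discrete category C to D is determined by
where each object maps. Each of the 4 objects of C can map
to any of the 3 objects of D independently.
Number of functors = 3^4 = 81

81


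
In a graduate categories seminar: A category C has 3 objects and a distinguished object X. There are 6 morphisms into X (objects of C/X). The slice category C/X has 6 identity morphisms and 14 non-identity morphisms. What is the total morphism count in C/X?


In the slice category C/X, objects are morphisms to X.
Identity morphisms: 6 (one per object of C/X).
Non-identity morphisms: 14.
Total = 6 + 14 = 20

20


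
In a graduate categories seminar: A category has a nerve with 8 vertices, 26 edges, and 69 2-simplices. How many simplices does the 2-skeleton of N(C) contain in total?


The 2-skeleton of the nerve N(C) consists of simplices in dimensions 0, 1, 2:
  |N(C)_0| = 8 (objects)
  |N(C)_1| = 26 (morphisms)
  |N(C)_2| = 69 (composable pairs)
Total = 8 + 26 + 69 = 103

103


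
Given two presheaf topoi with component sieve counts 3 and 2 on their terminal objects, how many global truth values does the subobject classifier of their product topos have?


In a product of presheaf topoi E_1 x E_2, the subobject classifier
is Omega = Omega_1 x Omega_2 (componentwise), so
|Omega(top)| = |Omega_1(top_1)| * |Omega_2(top_2)|.
= 3 * 2 = 6.

6


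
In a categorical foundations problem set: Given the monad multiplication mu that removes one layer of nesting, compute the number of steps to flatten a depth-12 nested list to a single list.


Each application of mu: T^2 -> T removes one layer of nesting.
Starting at depth 12 (i.e., T^12(X)), we need to reach T(X).
Number of mu applications = 12 - 1 = 11

11


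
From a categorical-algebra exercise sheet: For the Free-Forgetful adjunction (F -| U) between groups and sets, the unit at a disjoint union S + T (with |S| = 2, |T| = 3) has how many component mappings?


The unit eta_X: X -> U(F(X)) of the Free-Forgetful adjunction
maps each element of X to a generator of F(X). For X = S + T (disjoint
union in Set), |S + T| = |S| + |T|.
Total mappings = 2 + 3 = 5.

5


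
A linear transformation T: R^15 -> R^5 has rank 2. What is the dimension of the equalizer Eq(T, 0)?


The equalizer of f and the zero map is ker(f).
By the rank-nullity theorem: dim(ker(f)) = dim(domain) - rank(f).
dim(ker(f)) = 15 - 2 = 13

13


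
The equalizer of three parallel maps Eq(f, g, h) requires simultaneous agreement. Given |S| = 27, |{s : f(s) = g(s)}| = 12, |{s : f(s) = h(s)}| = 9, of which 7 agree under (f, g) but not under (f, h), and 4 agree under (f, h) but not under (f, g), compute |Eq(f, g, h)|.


Eq(f, g, h) is the triple-agreement set: points in S where all three
maps take the same value. Using inclusion-exclusion on the pairwise data:
Pair (f, g) agrees on 12 points; pair (f, h) on 9 points.
Points agreeing under (f, g) but not (f, h) = 7; under (f, h) but not (f, g) = 4.
Triple-agreement = agreement-in-(f, g) minus points that agree under (f, g) but not (f, h):
|Eq(f, g, h)| = 12 - 7 = 5
(cross-check via (f, h): 9 - 4 = 5.)

5


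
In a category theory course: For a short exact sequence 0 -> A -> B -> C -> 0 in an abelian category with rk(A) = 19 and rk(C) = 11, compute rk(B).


For a short exact sequence 0 -> A -> B -> C -> 0,
rank is additive: rank(B) = rank(A) + rank(C).
rank(B) = 19 + 11 = 30

30


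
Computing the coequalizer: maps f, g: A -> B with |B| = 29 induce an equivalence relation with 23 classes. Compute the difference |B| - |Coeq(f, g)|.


The coequalizer Coeq(f, g) = B / ~ has one element per equivalence class.
|B| = 29, |Coeq(f, g)| = 23.
|B| - |Coeq(f, g)| = 29 - 23 = 6.

6


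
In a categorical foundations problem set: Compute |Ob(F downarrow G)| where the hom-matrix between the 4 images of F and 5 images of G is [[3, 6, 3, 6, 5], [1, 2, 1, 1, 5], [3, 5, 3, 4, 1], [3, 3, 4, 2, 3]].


Objects of (F downarrow G) are triples (a, b, h: F(a)->G(b)).
The count equals the sum of all entries in the hom-matrix.
sum(row 0) = 23
sum(row 1) = 10
sum(row 2) = 16
sum(row 3) = 15
Grand total = 64

64


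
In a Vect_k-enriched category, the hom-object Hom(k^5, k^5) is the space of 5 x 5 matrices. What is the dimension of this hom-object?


In Vect-enriched categories, Hom(k^n, k^m) is the space of m x n matrices.
dim(Hom(k^5, k^5)) = 5 * 5 = 25

25


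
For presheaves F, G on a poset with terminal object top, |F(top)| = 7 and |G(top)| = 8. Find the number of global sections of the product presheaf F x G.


Global sections of a presheaf on a poset with terminal top satisfy
Gamma(H) ~ H(top). Presheaves admit pointwise products, so
(F x G)(top) = F(top) x G(top) (Cartesian product).
|Gamma(F x G)| = |F(top)| * |G(top)| = 7 * 8 = 56.

56


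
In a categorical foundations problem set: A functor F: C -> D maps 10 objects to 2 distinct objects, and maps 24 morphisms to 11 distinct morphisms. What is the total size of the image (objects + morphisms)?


The image of F consists of distinct objects and distinct morphisms.
|Im(F)| on objects = 2
|Im(F)| on morphisms = 11
Total image cardinality = 2 + 11 = 13

13


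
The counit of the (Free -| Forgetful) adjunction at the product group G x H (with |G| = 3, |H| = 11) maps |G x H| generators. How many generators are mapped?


The counit epsilon_K: F(U(K)) -> K of the Free-Forgetful adjunction
maps |K| generators of F(U(K)) into K. For K = G x H (the product group),
|G x H| = |G| * |H|.
Total generators mapped = 3 * 11 = 33.

33


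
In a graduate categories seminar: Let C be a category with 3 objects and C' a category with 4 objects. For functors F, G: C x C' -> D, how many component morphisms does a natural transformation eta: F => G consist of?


A natural transformation eta: F => G assigns one component morphism per
object of the domain category.
The domain is the product category C x C', so
|Ob(C x C')| = |Ob(C)| * |Ob(C')| = 3 * 4 = 12.
Therefore eta has 12 component morphisms.

12


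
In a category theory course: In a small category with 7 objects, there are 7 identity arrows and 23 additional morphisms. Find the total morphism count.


Each object has an identity morphism, giving 7 identities.
Adding the 23 non-identity morphisms:
Total = 7 + 23 = 30

30


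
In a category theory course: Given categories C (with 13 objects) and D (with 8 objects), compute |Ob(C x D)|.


The product category C x D has objects that are pairs (c, d).
Number of pairs = |Ob(C)| * |Ob(D)| = 13 * 8 = 104

104


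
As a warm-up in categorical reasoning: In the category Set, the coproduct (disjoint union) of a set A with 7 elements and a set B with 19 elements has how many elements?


In Set, the coproduct A + B is the disjoint union.
|A + B| = |A| + |B| = 7 + 19 = 26

26


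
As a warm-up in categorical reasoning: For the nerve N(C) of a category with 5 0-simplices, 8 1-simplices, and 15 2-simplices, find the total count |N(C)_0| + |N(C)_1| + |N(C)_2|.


The 2-skeleton of the nerve N(C) consists of simplices in dimensions 0, 1, 2:
  |N(C)_0| = 5 (objects)
  |N(C)_1| = 8 (morphisms)
  |N(C)_2| = 15 (composable pairs)
Total = 5 + 8 + 15 = 28

28


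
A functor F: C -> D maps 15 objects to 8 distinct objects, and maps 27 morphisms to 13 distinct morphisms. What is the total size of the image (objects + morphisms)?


The image of F consists of distinct objects and distinct morphisms.
|Im(F)| on objects = 8
|Im(F)| on morphisms = 13
Total image cardinality = 8 + 13 = 21

21


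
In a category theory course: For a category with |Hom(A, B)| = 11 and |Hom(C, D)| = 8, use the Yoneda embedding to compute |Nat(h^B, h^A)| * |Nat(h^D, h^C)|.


By the Yoneda lemma, Nat(h^B, h^A) is isomorphic to Hom(A, B),
so |Nat(h^B, h^A)| = |Hom(A, B)| and |Nat(h^D, h^C)| = |Hom(C, D)|.
|Hom(A, B)| = 11, |Hom(C, D)| = 8.
|Nat(h^B, h^A) x Nat(h^D, h^C)| = 11 * 8 = 88

88


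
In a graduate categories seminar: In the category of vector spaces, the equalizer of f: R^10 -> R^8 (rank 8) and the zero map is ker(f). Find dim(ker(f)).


The equalizer of f and the zero map is ker(f).
By the rank-nullity theorem: dim(ker(f)) = dim(domain) - rank(f).
dim(ker(f)) = 10 - 8 = 2

2


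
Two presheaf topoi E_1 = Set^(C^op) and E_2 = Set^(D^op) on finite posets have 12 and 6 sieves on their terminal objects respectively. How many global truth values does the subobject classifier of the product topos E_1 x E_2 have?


In a product of presheaf topoi E_1 x E_2, the subobject classifier
is Omega = Omega_1 x Omega_2 (componentwise), so
|Omega(top)| = |Omega_1(top_1)| * |Omega_2(top_2)|.
= 12 * 6 = 72.

72


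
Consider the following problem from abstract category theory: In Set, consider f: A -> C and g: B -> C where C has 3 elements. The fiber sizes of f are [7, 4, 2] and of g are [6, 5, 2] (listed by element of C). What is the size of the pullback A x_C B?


The pullback A x_C B consists of pairs (a, b) with f(a) = g(b).
For each element c in C, the fiber product has |f^-1(c)| * |g^-1(c)| elements.
Summing over C: 7 * 6 + 4 * 5 + 2 * 2
= 42 + 20 + 4 = 66

66


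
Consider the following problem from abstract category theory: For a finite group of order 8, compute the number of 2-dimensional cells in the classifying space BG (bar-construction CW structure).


In the bar-construction CW model of BG, the n-cells are indexed by
n-tuples [g_1|...|g_n] of non-identity elements of G (degenerate
simplices with some g_i = e do not contribute cells), so there are
(|G| - 1)^n n-cells.
For dim = 2 with |G| = 8:
cells = (8 - 1)^2 = 7^2 = 49

49


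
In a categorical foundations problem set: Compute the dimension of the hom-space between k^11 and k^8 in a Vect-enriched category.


In Vect-enriched categories, Hom(k^n, k^m) is the space of m x n matrices.
dim(Hom(k^11, k^8)) = 8 * 11 = 88

88


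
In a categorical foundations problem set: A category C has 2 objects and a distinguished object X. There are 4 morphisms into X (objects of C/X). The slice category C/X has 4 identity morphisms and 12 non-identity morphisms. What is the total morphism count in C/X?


In the slice category C/X, objects are morphisms to X.
Identity morphisms: 4 (one per object of C/X).
Non-identity morphisms: 12.
Total = 4 + 12 = 16

16


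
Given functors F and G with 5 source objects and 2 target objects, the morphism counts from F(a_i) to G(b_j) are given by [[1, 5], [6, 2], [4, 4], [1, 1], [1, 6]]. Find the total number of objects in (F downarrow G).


Objects of (F downarrow G) are triples (a, b, h: F(a)->G(b)).
The count equals the sum of all entries in the hom-matrix.
sum(row 0) = 6
sum(row 1) = 8
sum(row 2) = 8
sum(row 3) = 2
sum(row 4) = 7
Grand total = 31

31


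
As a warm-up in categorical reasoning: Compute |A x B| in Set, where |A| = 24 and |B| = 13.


In Set, the product A x B is the Cartesian product.
By the universal property, |A x B| = |A| * |B|.
|A x B| = 24 * 13 = 312

312


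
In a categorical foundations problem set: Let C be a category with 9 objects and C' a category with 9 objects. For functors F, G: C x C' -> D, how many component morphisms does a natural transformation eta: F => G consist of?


A natural transformation eta: F => G assigns one component morphism per
object of the domain category.
The domain is the product category C x C', so
|Ob(C x C')| = |Ob(C)| * |Ob(C')| = 9 * 9 = 81.
Therefore eta has 81 component morphisms.

81


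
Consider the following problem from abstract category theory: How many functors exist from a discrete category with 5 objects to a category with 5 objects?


A functor from a discrete category C to D is determined by
where each object maps. Each of the 5 objects of C can map
to any of the 5 objects of D independently.
Number of functors = 5^5 = 3125

3125


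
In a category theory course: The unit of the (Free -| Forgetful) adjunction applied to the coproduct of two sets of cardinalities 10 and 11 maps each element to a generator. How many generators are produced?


The unit eta_X: X -> U(F(X)) of the Free-Forgetful adjunction
maps each element of X to a generator of F(X). For X = S + T (disjoint
union in Set), |S + T| = |S| + |T|.
Total mappings = 10 + 11 = 21.

21


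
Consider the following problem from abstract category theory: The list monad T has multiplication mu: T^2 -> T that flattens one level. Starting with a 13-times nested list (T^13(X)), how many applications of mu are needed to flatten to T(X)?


Each application of mu: T^2 -> T removes one layer of nesting.
Starting at depth 13 (i.e., T^13(X)), we need to reach T(X).
Number of mu applications = 13 - 1 = 12

12


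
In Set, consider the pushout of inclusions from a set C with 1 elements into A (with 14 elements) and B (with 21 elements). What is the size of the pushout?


The pushout A +_C B identifies the images of C in A and B.
|A +_C B| = |A| + |B| - |C| (for injections).
= 14 + 21 - 1 = 34

34


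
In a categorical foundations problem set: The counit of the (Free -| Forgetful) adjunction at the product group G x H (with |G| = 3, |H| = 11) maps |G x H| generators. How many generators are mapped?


The counit epsilon_K: F(U(K)) -> K of the Free-Forgetful adjunction
maps |K| generators of F(U(K)) into K. For K = G x H (the product group),
|G x H| = |G| * |H|.
Total generators mapped = 3 * 11 = 33.

33


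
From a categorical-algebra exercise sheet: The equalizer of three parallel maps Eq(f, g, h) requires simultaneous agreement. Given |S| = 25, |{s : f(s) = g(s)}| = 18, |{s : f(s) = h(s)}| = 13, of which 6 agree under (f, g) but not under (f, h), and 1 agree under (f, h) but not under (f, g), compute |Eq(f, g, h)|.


Eq(f, g, h) is the triple-agreement set: points in S where all three
maps take the same value. Using inclusion-exclusion on the pairwise data:
Pair (f, g) agrees on 18 points; pair (f, h) on 13 points.
Points agreeing under (f, g) but not (f, h) = 6; under (f, h) but not (f, g) = 1.
Triple-agreement = agreement-in-(f, g) minus points that agree under (f, g) but not (f, h):
|Eq(f, g, h)| = 18 - 6 = 12
(cross-check via (f, h): 13 - 1 = 12.)

12


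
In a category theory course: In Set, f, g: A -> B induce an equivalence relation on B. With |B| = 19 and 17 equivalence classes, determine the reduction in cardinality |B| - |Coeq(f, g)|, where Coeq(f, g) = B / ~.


The coequalizer Coeq(f, g) = B / ~ has one element per equivalence class.
|B| = 19, |Coeq(f, g)| = 17.
|B| - |Coeq(f, g)| = 19 - 17 = 2.

2


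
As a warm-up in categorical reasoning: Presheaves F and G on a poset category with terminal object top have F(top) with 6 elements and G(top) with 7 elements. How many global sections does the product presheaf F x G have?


Global sections of a presheaf on a poset with terminal top satisfy
Gamma(H) ~ H(top). Presheaves admit pointwise products, so
(F x G)(top) = F(top) x G(top) (Cartesian product).
|Gamma(F x G)| = |F(top)| * |G(top)| = 6 * 7 = 42.

42


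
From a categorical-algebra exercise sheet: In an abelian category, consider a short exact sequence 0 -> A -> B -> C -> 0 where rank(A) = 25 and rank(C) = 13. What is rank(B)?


For a short exact sequence 0 -> A -> B -> C -> 0,
rank is additive: rank(B) = rank(A) + rank(C).
rank(B) = 25 + 13 = 38

38
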